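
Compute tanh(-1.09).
-0.7969

tanh(-1.09) = (e^(-1.09) - e^(1.09))/(e^(-1.09) + e^(1.09)) = -0.7969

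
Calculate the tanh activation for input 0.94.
0.7352

tanh(0.94) = (e^(0.94) - e^(-0.94))/(e^(0.94) + e^(-0.94)) = 0.7352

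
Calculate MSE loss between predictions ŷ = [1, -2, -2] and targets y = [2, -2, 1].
MSE = 3.333

MSE = (1/3)((1-2)² + (-2--2)² + (-2-1)²) = (1/3)(1 + 0 + 9) = 3.333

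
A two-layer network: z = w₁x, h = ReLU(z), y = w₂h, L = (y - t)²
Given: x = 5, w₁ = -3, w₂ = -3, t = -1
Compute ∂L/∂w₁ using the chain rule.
∂L/∂w₁ = 0

Forward pass:
z = w₁x = -3×5 = -15
h = ReLU(-15) = 0
y = w₂h = -3×0 = 0

Backward pass:
∂L/∂y = 2(y - t) = 2(0 - -1) = 2
∂y/∂h = w₂ = -3
∂h/∂z = 0 (ReLU derivative)
∂z/∂w₁ = x = 5

∂L/∂w₁ = 2 × -3 × 0 × 5 = 0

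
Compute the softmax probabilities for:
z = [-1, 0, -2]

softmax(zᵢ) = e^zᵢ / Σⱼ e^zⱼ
p = [0.2447, 0.6652, 0.09]

exp(z) = [0.3679, 1, 0.1353]
Sum = 1.503
p = [0.2447, 0.6652, 0.09]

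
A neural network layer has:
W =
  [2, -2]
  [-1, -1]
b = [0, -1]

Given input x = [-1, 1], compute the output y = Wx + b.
y = [-4, -1]

Wx = [2×-1 + -2×1, -1×-1 + -1×1]
   = [-4, 0]
y = Wx + b = [-4 + 0, 0 + -1] = [-4, -1]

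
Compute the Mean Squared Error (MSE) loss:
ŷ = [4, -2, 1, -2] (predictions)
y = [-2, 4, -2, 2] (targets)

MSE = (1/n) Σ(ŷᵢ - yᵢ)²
MSE = 24.25

MSE = (1/4)((4--2)² + (-2-4)² + (1--2)² + (-2-2)²) = (1/4)(36 + 36 + 9 + 16) = 24.25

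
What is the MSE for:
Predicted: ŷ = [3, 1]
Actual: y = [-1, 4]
MSE = 12.5

MSE = (1/2)((3--1)² + (1-4)²) = (1/2)(16 + 9) = 12.5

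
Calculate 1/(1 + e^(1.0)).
0.2689

sigmoid(-1.0) = 1/(1 + e^(1.0)) = 1/(1 + 2.718) = 0.2689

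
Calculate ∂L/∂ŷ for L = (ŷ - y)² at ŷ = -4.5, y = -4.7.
∂L/∂ŷ = 0.4

∂L/∂ŷ = 2(ŷ - y) = 2(-4.5 - -4.7) = 2(0.2) = 0.4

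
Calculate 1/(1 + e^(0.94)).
0.2809

sigmoid(-0.94) = 1/(1 + e^(0.94)) = 1/(1 + 2.56) = 0.2809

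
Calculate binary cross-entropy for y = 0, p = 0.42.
L = 0.5447

L = -0·log(0.42) - 1·log(0.58) = -log(0.58) = 0.5447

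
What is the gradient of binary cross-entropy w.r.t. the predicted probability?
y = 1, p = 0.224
∂L/∂p = -4.464

∂L/∂p = -y/p + (1-y)/(1-p) = -1/0.224 + 0 = -4.464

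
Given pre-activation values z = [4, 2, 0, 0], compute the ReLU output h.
h = [4, 2, 0, 0]

ReLU applied element-wise: max(0,4)=4, max(0,2)=2, max(0,0)=0, max(0,0)=0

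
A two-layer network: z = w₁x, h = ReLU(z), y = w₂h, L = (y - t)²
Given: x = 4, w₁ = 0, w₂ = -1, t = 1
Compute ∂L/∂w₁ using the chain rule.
∂L/∂w₁ = 0

Forward pass:
z = w₁x = 0×4 = 0
h = ReLU(0) = 0
y = w₂h = -1×0 = 0

Backward pass:
∂L/∂y = 2(y - t) = 2(0 - 1) = -2
∂y/∂h = w₂ = -1
∂h/∂z = 0 (ReLU derivative)
∂z/∂w₁ = x = 4

∂L/∂w₁ = -2 × -1 × 0 × 4 = 0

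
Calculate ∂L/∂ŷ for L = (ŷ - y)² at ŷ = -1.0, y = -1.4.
∂L/∂ŷ = 0.8

∂L/∂ŷ = 2(ŷ - y) = 2(-1.0 - -1.4) = 2(0.4) = 0.8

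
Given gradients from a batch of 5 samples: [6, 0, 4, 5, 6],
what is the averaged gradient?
Average gradient = 4.2

Average = (1/5)(6 + 0 + 4 + 5 + 6) = 21/5 = 4.2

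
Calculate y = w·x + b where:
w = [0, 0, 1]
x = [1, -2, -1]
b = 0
y = -1

y = (0)(1) + (0)(-2) + (1)(-1) + 0 = -1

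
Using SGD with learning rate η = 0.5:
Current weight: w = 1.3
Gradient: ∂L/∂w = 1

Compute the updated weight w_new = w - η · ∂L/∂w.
w_new = 0.8

w_new = w - η·∂L/∂w = 1.3 - 0.5×(1) = 1.3 - (0.5) = 0.8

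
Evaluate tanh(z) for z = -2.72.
-0.9914

tanh(-2.72) = (e^(-2.72) - e^(2.72))/(e^(-2.72) + e^(2.72)) = -0.9914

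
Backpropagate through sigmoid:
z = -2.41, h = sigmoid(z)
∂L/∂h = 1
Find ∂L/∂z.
∂L/∂z = 0.07562

σ(-2.41) = 0.08241
σ'(-2.41) = σ(-2.41)(1 - σ(-2.41)) = 0.08241 × 0.9176 = 0.07562
∂L/∂z = ∂L/∂h · σ'(z) = 1 × 0.07562 = 0.07562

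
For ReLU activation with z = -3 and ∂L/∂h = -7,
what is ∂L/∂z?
∂L/∂z = 0

h = ReLU(-3) = 0
Since z < 0: ∂h/∂z = 0
∂L/∂z = ∂L/∂h · ∂h/∂z = -7 × 0 = 0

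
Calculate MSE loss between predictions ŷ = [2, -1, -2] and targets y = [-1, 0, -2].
MSE = 3.333

MSE = (1/3)((2--1)² + (-1-0)² + (-2--2)²) = (1/3)(9 + 1 + 0) = 3.333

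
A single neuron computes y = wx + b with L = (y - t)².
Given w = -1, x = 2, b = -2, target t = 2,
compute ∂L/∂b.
∂L/∂b = -12

y = wx + b = (-1)(2) + -2 = -4
∂L/∂y = 2(y - t) = 2(-4 - 2) = -12
∂y/∂b = 1
∂L/∂b = ∂L/∂y · ∂y/∂b = -12 × 1 = -12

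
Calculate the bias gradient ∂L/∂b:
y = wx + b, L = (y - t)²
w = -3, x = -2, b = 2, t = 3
∂L/∂b = 10

y = wx + b = (-3)(-2) + 2 = 8
∂L/∂y = 2(y - t) = 2(8 - 3) = 10
∂y/∂b = 1
∂L/∂b = ∂L/∂y · ∂y/∂b = 10 × 1 = 10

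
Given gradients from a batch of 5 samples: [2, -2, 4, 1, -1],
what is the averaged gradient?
Average gradient = 0.8

Average = (1/5)(2 + -2 + 4 + 1 + -1) = 4/5 = 0.8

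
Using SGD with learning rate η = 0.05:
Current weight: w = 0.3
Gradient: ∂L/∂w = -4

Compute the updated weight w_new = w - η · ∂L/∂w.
w_new = 0.5

w_new = w - η·∂L/∂w = 0.3 - 0.05×(-4) = 0.3 - (-0.2) = 0.5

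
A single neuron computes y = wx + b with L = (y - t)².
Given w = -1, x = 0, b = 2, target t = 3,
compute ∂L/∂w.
∂L/∂w = 0

y = wx + b = (-1)(0) + 2 = 2
∂L/∂y = 2(y - t) = 2(2 - 3) = -2
∂y/∂w = x = 0
∂L/∂w = ∂L/∂y · ∂y/∂w = -2 × 0 = 0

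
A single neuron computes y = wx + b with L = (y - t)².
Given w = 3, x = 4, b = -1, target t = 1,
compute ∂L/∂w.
∂L/∂w = 80

y = wx + b = (3)(4) + -1 = 11
∂L/∂y = 2(y - t) = 2(11 - 1) = 20
∂y/∂w = x = 4
∂L/∂w = ∂L/∂y · ∂y/∂w = 20 × 4 = 80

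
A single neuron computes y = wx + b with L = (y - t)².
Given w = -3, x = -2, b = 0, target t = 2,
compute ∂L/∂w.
∂L/∂w = -16

y = wx + b = (-3)(-2) + 0 = 6
∂L/∂y = 2(y - t) = 2(6 - 2) = 8
∂y/∂w = x = -2
∂L/∂w = ∂L/∂y · ∂y/∂w = 8 × -2 = -16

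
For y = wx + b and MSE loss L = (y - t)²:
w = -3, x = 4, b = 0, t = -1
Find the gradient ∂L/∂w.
∂L/∂w = -88

y = wx + b = (-3)(4) + 0 = -12
∂L/∂y = 2(y - t) = 2(-12 - -1) = -22
∂y/∂w = x = 4
∂L/∂w = ∂L/∂y · ∂y/∂w = -22 × 4 = -88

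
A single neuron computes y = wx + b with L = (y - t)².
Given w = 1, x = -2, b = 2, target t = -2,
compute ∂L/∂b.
∂L/∂b = 4

y = wx + b = (1)(-2) + 2 = 0
∂L/∂y = 2(y - t) = 2(0 - -2) = 4
∂y/∂b = 1
∂L/∂b = ∂L/∂y · ∂y/∂b = 4 × 1 = 4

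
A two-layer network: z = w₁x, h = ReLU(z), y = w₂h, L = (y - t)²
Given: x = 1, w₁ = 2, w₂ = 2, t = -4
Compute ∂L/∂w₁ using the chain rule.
∂L/∂w₁ = 32

Forward pass:
z = w₁x = 2×1 = 2
h = ReLU(2) = 2
y = w₂h = 2×2 = 4

Backward pass:
∂L/∂y = 2(y - t) = 2(4 - -4) = 16
∂y/∂h = w₂ = 2
∂h/∂z = 1 (ReLU derivative)
∂z/∂w₁ = x = 1

∂L/∂w₁ = 16 × 2 × 1 × 1 = 32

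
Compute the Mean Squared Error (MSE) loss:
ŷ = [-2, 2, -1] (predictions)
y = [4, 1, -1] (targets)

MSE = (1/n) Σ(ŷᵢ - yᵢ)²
MSE = 12.33

MSE = (1/3)((-2-4)² + (2-1)² + (-1--1)²) = (1/3)(36 + 1 + 0) = 12.33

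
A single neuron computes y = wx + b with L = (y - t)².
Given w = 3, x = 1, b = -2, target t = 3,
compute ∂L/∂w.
∂L/∂w = -4

y = wx + b = (3)(1) + -2 = 1
∂L/∂y = 2(y - t) = 2(1 - 3) = -4
∂y/∂w = x = 1
∂L/∂w = ∂L/∂y · ∂y/∂w = -4 × 1 = -4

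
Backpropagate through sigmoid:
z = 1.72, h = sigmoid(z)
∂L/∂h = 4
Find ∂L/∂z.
∂L/∂z = 0.5152

σ(1.72) = 0.8481
σ'(1.72) = σ(1.72)(1 - σ(1.72)) = 0.8481 × 0.1519 = 0.1288
∂L/∂z = ∂L/∂h · σ'(z) = 4 × 0.1288 = 0.5152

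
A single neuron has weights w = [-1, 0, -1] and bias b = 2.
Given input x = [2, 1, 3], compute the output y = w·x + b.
y = -3

y = (-1)(2) + (0)(1) + (-1)(3) + 2 = -3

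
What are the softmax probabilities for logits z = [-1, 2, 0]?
p = [0.042, 0.8438, 0.1142]

exp(z) = [0.3679, 7.389, 1]
Sum = 8.757
p = [0.042, 0.8438, 0.1142]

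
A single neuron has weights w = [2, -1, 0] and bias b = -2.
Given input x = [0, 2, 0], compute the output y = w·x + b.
y = -4

y = (2)(0) + (-1)(2) + (0)(0) + -2 = -4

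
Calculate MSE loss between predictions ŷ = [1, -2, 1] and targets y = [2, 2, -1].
MSE = 7

MSE = (1/3)((1-2)² + (-2-2)² + (1--1)²) = (1/3)(1 + 16 + 4) = 7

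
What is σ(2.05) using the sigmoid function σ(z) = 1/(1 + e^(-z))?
0.8859

sigmoid(2.05) = 1/(1 + e^(-2.05)) = 1/(1 + 0.1287) = 0.8859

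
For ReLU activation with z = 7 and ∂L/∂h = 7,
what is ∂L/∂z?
∂L/∂z = 7

h = ReLU(7) = 7
Since z > 0: ∂h/∂z = 1
∂L/∂z = ∂L/∂h · ∂h/∂z = 7 × 1 = 7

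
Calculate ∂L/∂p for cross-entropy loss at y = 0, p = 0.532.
∂L/∂p = 2.137

∂L/∂p = -y/p + (1-y)/(1-p) = 0 + 1/0.468 = 2.137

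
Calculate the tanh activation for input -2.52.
-0.9871

tanh(-2.52) = (e^(-2.52) - e^(2.52))/(e^(-2.52) + e^(2.52)) = -0.9871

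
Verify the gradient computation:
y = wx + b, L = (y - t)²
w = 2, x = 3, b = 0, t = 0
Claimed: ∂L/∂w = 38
Incorrect

y = (2)(3) + 0 = 6
∂L/∂y = 2(y - t) = 2(6 - 0) = 12
∂y/∂w = x = 3
∂L/∂w = 12 × 3 = 36

Claimed value: 38
Incorrect: The correct gradient is 36.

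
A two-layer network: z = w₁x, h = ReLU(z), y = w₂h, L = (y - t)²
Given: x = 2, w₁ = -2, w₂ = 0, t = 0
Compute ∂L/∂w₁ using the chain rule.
∂L/∂w₁ = 0

Forward pass:
z = w₁x = -2×2 = -4
h = ReLU(-4) = 0
y = w₂h = 0×0 = 0

Backward pass:
∂L/∂y = 2(y - t) = 2(0 - 0) = 0
∂y/∂h = w₂ = 0
∂h/∂z = 0 (ReLU derivative)
∂z/∂w₁ = x = 2

∂L/∂w₁ = 0 × 0 × 0 × 2 = 0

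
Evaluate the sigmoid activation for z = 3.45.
0.9692

sigmoid(3.45) = 1/(1 + e^(-3.45)) = 1/(1 + 0.03175) = 0.9692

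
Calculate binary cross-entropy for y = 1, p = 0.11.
L = 2.207

L = -1·log(0.11) - 0·log(0.89) = -log(0.11) = 2.207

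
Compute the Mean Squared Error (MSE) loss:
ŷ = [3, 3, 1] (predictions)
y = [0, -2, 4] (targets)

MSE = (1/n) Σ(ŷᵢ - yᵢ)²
MSE = 14.33

MSE = (1/3)((3-0)² + (3--2)² + (1-4)²) = (1/3)(9 + 25 + 9) = 14.33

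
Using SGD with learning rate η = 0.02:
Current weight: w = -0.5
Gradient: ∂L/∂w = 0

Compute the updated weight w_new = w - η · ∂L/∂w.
w_new = -0.5

w_new = w - η·∂L/∂w = -0.5 - 0.02×(0) = -0.5 - (0) = -0.5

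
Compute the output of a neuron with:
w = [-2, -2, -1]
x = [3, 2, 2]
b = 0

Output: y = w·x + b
y = -12

y = (-2)(3) + (-2)(2) + (-1)(2) + 0 = -12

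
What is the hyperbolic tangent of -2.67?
-0.9905

tanh(-2.67) = (e^(-2.67) - e^(2.67))/(e^(-2.67) + e^(2.67)) = -0.9905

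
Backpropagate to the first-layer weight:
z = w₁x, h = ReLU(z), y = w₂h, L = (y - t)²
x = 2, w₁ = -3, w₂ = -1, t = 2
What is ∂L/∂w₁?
∂L/∂w₁ = 0

Forward pass:
z = w₁x = -3×2 = -6
h = ReLU(-6) = 0
y = w₂h = -1×0 = 0

Backward pass:
∂L/∂y = 2(y - t) = 2(0 - 2) = -4
∂y/∂h = w₂ = -1
∂h/∂z = 0 (ReLU derivative)
∂z/∂w₁ = x = 2

∂L/∂w₁ = -4 × -1 × 0 × 2 = 0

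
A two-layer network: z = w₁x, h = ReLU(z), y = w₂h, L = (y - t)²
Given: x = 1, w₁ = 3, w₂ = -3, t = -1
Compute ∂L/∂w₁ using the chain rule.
∂L/∂w₁ = 48

Forward pass:
z = w₁x = 3×1 = 3
h = ReLU(3) = 3
y = w₂h = -3×3 = -9

Backward pass:
∂L/∂y = 2(y - t) = 2(-9 - -1) = -16
∂y/∂h = w₂ = -3
∂h/∂z = 1 (ReLU derivative)
∂z/∂w₁ = x = 1

∂L/∂w₁ = -16 × -3 × 1 × 1 = 48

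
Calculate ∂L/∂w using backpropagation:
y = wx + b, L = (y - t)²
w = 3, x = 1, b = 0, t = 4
∂L/∂w = -2

y = wx + b = (3)(1) + 0 = 3
∂L/∂y = 2(y - t) = 2(3 - 4) = -2
∂y/∂w = x = 1
∂L/∂w = ∂L/∂y · ∂y/∂w = -2 × 1 = -2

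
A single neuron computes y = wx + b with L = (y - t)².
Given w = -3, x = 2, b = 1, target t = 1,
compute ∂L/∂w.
∂L/∂w = -24

y = wx + b = (-3)(2) + 1 = -5
∂L/∂y = 2(y - t) = 2(-5 - 1) = -12
∂y/∂w = x = 2
∂L/∂w = ∂L/∂y · ∂y/∂w = -12 × 2 = -24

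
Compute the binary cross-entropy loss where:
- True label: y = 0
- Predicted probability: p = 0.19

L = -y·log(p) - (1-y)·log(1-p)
L = 0.2107

L = -0·log(0.19) - 1·log(0.81) = -log(0.81) = 0.2107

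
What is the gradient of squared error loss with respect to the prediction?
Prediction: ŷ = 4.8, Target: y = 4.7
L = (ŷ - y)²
∂L/∂ŷ = 0.2

∂L/∂ŷ = 2(ŷ - y) = 2(4.8 - 4.7) = 2(0.1) = 0.2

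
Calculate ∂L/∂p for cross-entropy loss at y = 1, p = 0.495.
∂L/∂p = -2.02

∂L/∂p = -y/p + (1-y)/(1-p) = -1/0.495 + 0 = -2.02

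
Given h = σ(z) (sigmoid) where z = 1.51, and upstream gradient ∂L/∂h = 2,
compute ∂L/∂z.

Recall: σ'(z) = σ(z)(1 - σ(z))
∂L/∂z = 0.2964

σ(1.51) = 0.8191
σ'(1.51) = σ(1.51)(1 - σ(1.51)) = 0.8191 × 0.1809 = 0.1482
∂L/∂z = ∂L/∂h · σ'(z) = 2 × 0.1482 = 0.2964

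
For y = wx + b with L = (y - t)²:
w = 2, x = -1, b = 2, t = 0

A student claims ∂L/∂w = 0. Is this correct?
Correct

y = (2)(-1) + 2 = 0
∂L/∂y = 2(y - t) = 2(0 - 0) = 0
∂y/∂w = x = -1
∂L/∂w = 0 × -1 = 0

Claimed value: 0
Correct: The correct gradient is 0.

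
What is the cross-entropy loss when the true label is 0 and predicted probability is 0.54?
L = 0.7765

L = -0·log(0.54) - 1·log(0.46) = -log(0.46) = 0.7765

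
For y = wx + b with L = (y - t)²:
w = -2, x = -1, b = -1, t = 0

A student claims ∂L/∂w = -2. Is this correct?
Correct

y = (-2)(-1) + -1 = 1
∂L/∂y = 2(y - t) = 2(1 - 0) = 2
∂y/∂w = x = -1
∂L/∂w = 2 × -1 = -2

Claimed value: -2
Correct: The correct gradient is -2.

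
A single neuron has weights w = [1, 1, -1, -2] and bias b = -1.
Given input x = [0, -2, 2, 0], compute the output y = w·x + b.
y = -5

y = (1)(0) + (1)(-2) + (-1)(2) + (-2)(0) + -1 = -5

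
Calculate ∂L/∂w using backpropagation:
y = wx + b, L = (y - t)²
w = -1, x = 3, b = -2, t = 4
∂L/∂w = -54

y = wx + b = (-1)(3) + -2 = -5
∂L/∂y = 2(y - t) = 2(-5 - 4) = -18
∂y/∂w = x = 3
∂L/∂w = ∂L/∂y · ∂y/∂w = -18 × 3 = -54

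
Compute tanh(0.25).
0.2449

tanh(0.25) = (e^(0.25) - e^(-0.25))/(e^(0.25) + e^(-0.25)) = 0.2449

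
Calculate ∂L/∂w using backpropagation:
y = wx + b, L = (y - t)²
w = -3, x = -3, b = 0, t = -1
∂L/∂w = -60

y = wx + b = (-3)(-3) + 0 = 9
∂L/∂y = 2(y - t) = 2(9 - -1) = 20
∂y/∂w = x = -3
∂L/∂w = ∂L/∂y · ∂y/∂w = 20 × -3 = -60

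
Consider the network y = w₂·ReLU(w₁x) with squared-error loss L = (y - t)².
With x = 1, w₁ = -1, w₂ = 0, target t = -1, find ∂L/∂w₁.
∂L/∂w₁ = 0

Forward pass:
z = w₁x = -1×1 = -1
h = ReLU(-1) = 0
y = w₂h = 0×0 = 0

Backward pass:
∂L/∂y = 2(y - t) = 2(0 - -1) = 2
∂y/∂h = w₂ = 0
∂h/∂z = 0 (ReLU derivative)
∂z/∂w₁ = x = 1

∂L/∂w₁ = 2 × 0 × 0 × 1 = 0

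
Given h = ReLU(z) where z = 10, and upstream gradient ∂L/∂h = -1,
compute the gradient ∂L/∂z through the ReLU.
∂L/∂z = -1

h = ReLU(10) = 10
Since z > 0: ∂h/∂z = 1
∂L/∂z = ∂L/∂h · ∂h/∂z = -1 × 1 = -1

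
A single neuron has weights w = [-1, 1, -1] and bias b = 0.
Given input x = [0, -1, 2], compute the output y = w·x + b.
y = -3

y = (-1)(0) + (1)(-1) + (-1)(2) + 0 = -3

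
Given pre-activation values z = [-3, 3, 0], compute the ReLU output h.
h = [0, 3, 0]

ReLU applied element-wise: max(0,-3)=0, max(0,3)=3, max(0,0)=0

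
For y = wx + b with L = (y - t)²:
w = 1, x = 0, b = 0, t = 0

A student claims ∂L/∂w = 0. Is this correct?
Correct

y = (1)(0) + 0 = 0
∂L/∂y = 2(y - t) = 2(0 - 0) = 0
∂y/∂w = x = 0
∂L/∂w = 0 × 0 = 0

Claimed value: 0
Correct: The correct gradient is 0.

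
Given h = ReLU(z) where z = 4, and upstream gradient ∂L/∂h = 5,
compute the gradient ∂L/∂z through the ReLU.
∂L/∂z = 5

h = ReLU(4) = 4
Since z > 0: ∂h/∂z = 1
∂L/∂z = ∂L/∂h · ∂h/∂z = 5 × 1 = 5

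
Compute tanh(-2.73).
-0.9915

tanh(-2.73) = (e^(-2.73) - e^(2.73))/(e^(-2.73) + e^(2.73)) = -0.9915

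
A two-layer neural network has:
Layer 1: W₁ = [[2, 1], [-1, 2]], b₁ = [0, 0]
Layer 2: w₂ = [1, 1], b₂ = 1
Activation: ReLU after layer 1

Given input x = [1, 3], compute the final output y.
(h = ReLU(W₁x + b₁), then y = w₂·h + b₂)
y = 11

Layer 1 pre-activation: z₁ = [5, 5]
After ReLU: h = [5, 5]
Layer 2 output: y = 1×5 + 1×5 + 1 = 11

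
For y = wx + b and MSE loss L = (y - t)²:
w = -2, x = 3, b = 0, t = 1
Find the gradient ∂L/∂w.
∂L/∂w = -42

y = wx + b = (-2)(3) + 0 = -6
∂L/∂y = 2(y - t) = 2(-6 - 1) = -14
∂y/∂w = x = 3
∂L/∂w = ∂L/∂y · ∂y/∂w = -14 × 3 = -42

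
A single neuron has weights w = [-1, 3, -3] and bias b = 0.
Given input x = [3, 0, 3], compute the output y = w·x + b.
y = -12

y = (-1)(3) + (3)(0) + (-3)(3) + 0 = -12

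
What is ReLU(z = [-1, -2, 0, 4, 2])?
h = [0, 0, 0, 4, 2]

ReLU applied element-wise: max(0,-1)=0, max(0,-2)=0, max(0,0)=0, max(0,4)=4, max(0,2)=2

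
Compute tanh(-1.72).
-0.9379

tanh(-1.72) = (e^(-1.72) - e^(1.72))/(e^(-1.72) + e^(1.72)) = -0.9379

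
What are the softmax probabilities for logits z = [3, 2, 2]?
p = [0.5761, 0.2119, 0.2119]

exp(z) = [20.09, 7.389, 7.389]
Sum = 34.86
p = [0.5761, 0.2119, 0.2119]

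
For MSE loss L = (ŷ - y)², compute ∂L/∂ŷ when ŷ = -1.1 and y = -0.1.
∂L/∂ŷ = -2.0

∂L/∂ŷ = 2(ŷ - y) = 2(-1.1 - -0.1) = 2(-1.0) = -2.0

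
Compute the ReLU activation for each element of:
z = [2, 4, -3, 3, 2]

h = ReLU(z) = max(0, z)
h = [2, 4, 0, 3, 2]

ReLU applied element-wise: max(0,2)=2, max(0,4)=4, max(0,-3)=0, max(0,3)=3, max(0,2)=2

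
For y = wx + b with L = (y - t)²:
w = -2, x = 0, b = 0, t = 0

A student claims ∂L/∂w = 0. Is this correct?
Correct

y = (-2)(0) + 0 = 0
∂L/∂y = 2(y - t) = 2(0 - 0) = 0
∂y/∂w = x = 0
∂L/∂w = 0 × 0 = 0

Claimed value: 0
Correct: The correct gradient is 0.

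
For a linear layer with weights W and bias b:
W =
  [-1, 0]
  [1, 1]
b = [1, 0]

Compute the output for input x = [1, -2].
y = [0, -1]

Wx = [-1×1 + 0×-2, 1×1 + 1×-2]
   = [-1, -1]
y = Wx + b = [-1 + 1, -1 + 0] = [0, -1]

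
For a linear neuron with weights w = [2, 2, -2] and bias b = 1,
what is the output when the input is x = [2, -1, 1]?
y = 1

y = (2)(2) + (2)(-1) + (-2)(1) + 1 = 1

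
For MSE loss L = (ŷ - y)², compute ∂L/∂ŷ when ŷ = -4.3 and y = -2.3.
∂L/∂ŷ = -4.0

∂L/∂ŷ = 2(ŷ - y) = 2(-4.3 - -2.3) = 2(-2.0) = -4.0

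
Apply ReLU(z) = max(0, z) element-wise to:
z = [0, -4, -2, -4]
h = [0, 0, 0, 0]

ReLU applied element-wise: max(0,0)=0, max(0,-4)=0, max(0,-2)=0, max(0,-4)=0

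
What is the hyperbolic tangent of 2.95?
0.9945

tanh(2.95) = (e^(2.95) - e^(-2.95))/(e^(2.95) + e^(-2.95)) = 0.9945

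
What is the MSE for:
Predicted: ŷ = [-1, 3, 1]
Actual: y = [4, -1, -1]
MSE = 15

MSE = (1/3)((-1-4)² + (3--1)² + (1--1)²) = (1/3)(25 + 16 + 4) = 15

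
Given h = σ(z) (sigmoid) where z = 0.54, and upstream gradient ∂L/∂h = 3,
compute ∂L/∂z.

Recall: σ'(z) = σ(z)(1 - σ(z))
∂L/∂z = 0.6979

σ(0.54) = 0.6318
σ'(0.54) = σ(0.54)(1 - σ(0.54)) = 0.6318 × 0.3682 = 0.2326
∂L/∂z = ∂L/∂h · σ'(z) = 3 × 0.2326 = 0.6979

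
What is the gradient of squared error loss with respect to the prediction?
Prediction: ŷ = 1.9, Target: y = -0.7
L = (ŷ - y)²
∂L/∂ŷ = 5.2

∂L/∂ŷ = 2(ŷ - y) = 2(1.9 - -0.7) = 2(2.6) = 5.2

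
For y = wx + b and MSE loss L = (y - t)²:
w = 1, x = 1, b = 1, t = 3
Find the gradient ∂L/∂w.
∂L/∂w = -2

y = wx + b = (1)(1) + 1 = 2
∂L/∂y = 2(y - t) = 2(2 - 3) = -2
∂y/∂w = x = 1
∂L/∂w = ∂L/∂y · ∂y/∂w = -2 × 1 = -2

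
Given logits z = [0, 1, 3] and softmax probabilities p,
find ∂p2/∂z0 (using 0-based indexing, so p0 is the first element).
∂p2/∂z0 = -0.03545

p = softmax(z) = [0.04201, 0.1142, 0.8438]
p2 = 0.8438, p0 = 0.04201

∂p2/∂z0 = -p2 × p0 = -0.8438 × 0.04201 = -0.03545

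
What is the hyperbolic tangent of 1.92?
0.9579

tanh(1.92) = (e^(1.92) - e^(-1.92))/(e^(1.92) + e^(-1.92)) = 0.9579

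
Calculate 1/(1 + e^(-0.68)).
0.6637

sigmoid(0.68) = 1/(1 + e^(-0.68)) = 1/(1 + 0.5066) = 0.6637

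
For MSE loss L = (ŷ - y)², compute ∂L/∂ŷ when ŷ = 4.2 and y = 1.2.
∂L/∂ŷ = 6.0

∂L/∂ŷ = 2(ŷ - y) = 2(4.2 - 1.2) = 2(3.0) = 6.0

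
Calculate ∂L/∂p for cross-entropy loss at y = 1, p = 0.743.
∂L/∂p = -1.346

∂L/∂p = -y/p + (1-y)/(1-p) = -1/0.743 + 0 = -1.346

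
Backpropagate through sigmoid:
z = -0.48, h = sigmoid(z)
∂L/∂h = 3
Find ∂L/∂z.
∂L/∂z = 0.7084

σ(-0.48) = 0.3823
σ'(-0.48) = σ(-0.48)(1 - σ(-0.48)) = 0.3823 × 0.6177 = 0.2361
∂L/∂z = ∂L/∂h · σ'(z) = 3 × 0.2361 = 0.7084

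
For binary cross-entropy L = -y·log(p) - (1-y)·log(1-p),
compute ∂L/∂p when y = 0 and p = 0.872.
∂L/∂p = 7.812

∂L/∂p = -y/p + (1-y)/(1-p) = 0 + 1/0.128 = 7.812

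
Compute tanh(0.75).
0.6351

tanh(0.75) = (e^(0.75) - e^(-0.75))/(e^(0.75) + e^(-0.75)) = 0.6351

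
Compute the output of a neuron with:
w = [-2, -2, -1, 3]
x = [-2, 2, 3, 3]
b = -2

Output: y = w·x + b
y = 4

y = (-2)(-2) + (-2)(2) + (-1)(3) + (3)(3) + -2 = 4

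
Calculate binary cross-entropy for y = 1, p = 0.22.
L = 1.514

L = -1·log(0.22) - 0·log(0.78) = -log(0.22) = 1.514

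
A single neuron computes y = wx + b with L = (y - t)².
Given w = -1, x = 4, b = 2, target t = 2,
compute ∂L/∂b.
∂L/∂b = -8

y = wx + b = (-1)(4) + 2 = -2
∂L/∂y = 2(y - t) = 2(-2 - 2) = -8
∂y/∂b = 1
∂L/∂b = ∂L/∂y · ∂y/∂b = -8 × 1 = -8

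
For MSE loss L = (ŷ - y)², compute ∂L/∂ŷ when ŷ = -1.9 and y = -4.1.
∂L/∂ŷ = 4.4

∂L/∂ŷ = 2(ŷ - y) = 2(-1.9 - -4.1) = 2(2.2) = 4.4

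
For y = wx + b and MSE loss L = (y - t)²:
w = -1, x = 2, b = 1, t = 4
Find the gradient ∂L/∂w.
∂L/∂w = -20

y = wx + b = (-1)(2) + 1 = -1
∂L/∂y = 2(y - t) = 2(-1 - 4) = -10
∂y/∂w = x = 2
∂L/∂w = ∂L/∂y · ∂y/∂w = -10 × 2 = -20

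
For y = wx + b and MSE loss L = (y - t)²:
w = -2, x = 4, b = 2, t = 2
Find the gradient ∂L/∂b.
∂L/∂b = -16

y = wx + b = (-2)(4) + 2 = -6
∂L/∂y = 2(y - t) = 2(-6 - 2) = -16
∂y/∂b = 1
∂L/∂b = ∂L/∂y · ∂y/∂b = -16 × 1 = -16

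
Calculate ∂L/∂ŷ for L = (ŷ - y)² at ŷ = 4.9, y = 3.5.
∂L/∂ŷ = 2.8

∂L/∂ŷ = 2(ŷ - y) = 2(4.9 - 3.5) = 2(1.4) = 2.8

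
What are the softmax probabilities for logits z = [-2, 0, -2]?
p = [0.1065, 0.787, 0.1065]

exp(z) = [0.1353, 1, 0.1353]
Sum = 1.271
p = [0.1065, 0.787, 0.1065]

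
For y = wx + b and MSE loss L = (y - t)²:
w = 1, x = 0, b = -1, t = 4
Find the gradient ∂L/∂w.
∂L/∂w = 0

y = wx + b = (1)(0) + -1 = -1
∂L/∂y = 2(y - t) = 2(-1 - 4) = -10
∂y/∂w = x = 0
∂L/∂w = ∂L/∂y · ∂y/∂w = -10 × 0 = 0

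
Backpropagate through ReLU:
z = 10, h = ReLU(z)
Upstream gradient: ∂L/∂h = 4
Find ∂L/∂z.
∂L/∂z = 4

h = ReLU(10) = 10
Since z > 0: ∂h/∂z = 1
∂L/∂z = ∂L/∂h · ∂h/∂z = 4 × 1 = 4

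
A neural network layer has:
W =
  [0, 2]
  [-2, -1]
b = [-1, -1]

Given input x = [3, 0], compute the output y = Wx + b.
y = [-1, -7]

Wx = [0×3 + 2×0, -2×3 + -1×0]
   = [0, -6]
y = Wx + b = [0 + -1, -6 + -1] = [-1, -7]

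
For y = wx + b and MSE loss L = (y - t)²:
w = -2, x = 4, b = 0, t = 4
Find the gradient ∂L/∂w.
∂L/∂w = -96

y = wx + b = (-2)(4) + 0 = -8
∂L/∂y = 2(y - t) = 2(-8 - 4) = -24
∂y/∂w = x = 4
∂L/∂w = ∂L/∂y · ∂y/∂w = -24 × 4 = -96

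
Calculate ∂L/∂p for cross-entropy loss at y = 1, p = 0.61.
∂L/∂p = -1.639

∂L/∂p = -y/p + (1-y)/(1-p) = -1/0.61 + 0 = -1.639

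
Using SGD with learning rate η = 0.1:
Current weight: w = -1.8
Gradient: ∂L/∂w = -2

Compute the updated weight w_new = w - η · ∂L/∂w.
w_new = -1.6

w_new = w - η·∂L/∂w = -1.8 - 0.1×(-2) = -1.8 - (-0.2) = -1.6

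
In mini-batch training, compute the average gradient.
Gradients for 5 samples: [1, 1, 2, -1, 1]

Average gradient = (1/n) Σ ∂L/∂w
Average gradient = 0.8

Average = (1/5)(1 + 1 + 2 + -1 + 1) = 4/5 = 0.8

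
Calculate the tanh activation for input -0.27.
-0.2636

tanh(-0.27) = (e^(-0.27) - e^(0.27))/(e^(-0.27) + e^(0.27)) = -0.2636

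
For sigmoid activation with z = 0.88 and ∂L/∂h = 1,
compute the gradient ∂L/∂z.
∂L/∂z = 0.2072

σ(0.88) = 0.7068
σ'(0.88) = σ(0.88)(1 - σ(0.88)) = 0.7068 × 0.2932 = 0.2072
∂L/∂z = ∂L/∂h · σ'(z) = 1 × 0.2072 = 0.2072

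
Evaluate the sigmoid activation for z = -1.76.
0.1468

sigmoid(-1.76) = 1/(1 + e^(1.76)) = 1/(1 + 5.812) = 0.1468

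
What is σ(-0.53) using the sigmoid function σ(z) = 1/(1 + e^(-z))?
0.3705

sigmoid(-0.53) = 1/(1 + e^(0.53)) = 1/(1 + 1.699) = 0.3705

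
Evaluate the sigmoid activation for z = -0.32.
0.4207

sigmoid(-0.32) = 1/(1 + e^(0.32)) = 1/(1 + 1.377) = 0.4207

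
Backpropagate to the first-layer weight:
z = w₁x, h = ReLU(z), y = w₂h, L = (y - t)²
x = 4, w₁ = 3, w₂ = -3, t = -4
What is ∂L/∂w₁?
∂L/∂w₁ = 768

Forward pass:
z = w₁x = 3×4 = 12
h = ReLU(12) = 12
y = w₂h = -3×12 = -36

Backward pass:
∂L/∂y = 2(y - t) = 2(-36 - -4) = -64
∂y/∂h = w₂ = -3
∂h/∂z = 1 (ReLU derivative)
∂z/∂w₁ = x = 4

∂L/∂w₁ = -64 × -3 × 1 × 4 = 768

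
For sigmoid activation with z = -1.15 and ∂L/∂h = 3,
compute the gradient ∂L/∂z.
∂L/∂z = 0.548

σ(-1.15) = 0.2405
σ'(-1.15) = σ(-1.15)(1 - σ(-1.15)) = 0.2405 × 0.7595 = 0.1827
∂L/∂z = ∂L/∂h · σ'(z) = 3 × 0.1827 = 0.548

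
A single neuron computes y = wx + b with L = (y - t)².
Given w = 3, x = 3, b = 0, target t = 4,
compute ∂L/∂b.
∂L/∂b = 10

y = wx + b = (3)(3) + 0 = 9
∂L/∂y = 2(y - t) = 2(9 - 4) = 10
∂y/∂b = 1
∂L/∂b = ∂L/∂y · ∂y/∂b = 10 × 1 = 10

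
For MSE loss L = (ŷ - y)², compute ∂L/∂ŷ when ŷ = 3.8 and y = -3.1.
∂L/∂ŷ = 13.8

∂L/∂ŷ = 2(ŷ - y) = 2(3.8 - -3.1) = 2(6.9) = 13.8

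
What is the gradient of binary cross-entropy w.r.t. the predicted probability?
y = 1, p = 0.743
∂L/∂p = -1.346

∂L/∂p = -y/p + (1-y)/(1-p) = -1/0.743 + 0 = -1.346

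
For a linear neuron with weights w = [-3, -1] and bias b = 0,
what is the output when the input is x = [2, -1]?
y = -5

y = (-3)(2) + (-1)(-1) + 0 = -5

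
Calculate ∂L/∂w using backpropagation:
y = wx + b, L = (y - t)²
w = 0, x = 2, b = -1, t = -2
∂L/∂w = 4

y = wx + b = (0)(2) + -1 = -1
∂L/∂y = 2(y - t) = 2(-1 - -2) = 2
∂y/∂w = x = 2
∂L/∂w = ∂L/∂y · ∂y/∂w = 2 × 2 = 4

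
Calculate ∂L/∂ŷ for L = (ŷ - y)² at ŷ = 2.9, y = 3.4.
∂L/∂ŷ = -1.0

∂L/∂ŷ = 2(ŷ - y) = 2(2.9 - 3.4) = 2(-0.5) = -1.0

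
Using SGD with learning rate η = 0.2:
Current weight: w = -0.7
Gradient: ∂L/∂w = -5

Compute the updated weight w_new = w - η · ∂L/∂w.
w_new = 0.3

w_new = w - η·∂L/∂w = -0.7 - 0.2×(-5) = -0.7 - (-1) = 0.3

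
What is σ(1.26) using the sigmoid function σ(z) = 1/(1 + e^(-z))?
0.779

sigmoid(1.26) = 1/(1 + e^(-1.26)) = 1/(1 + 0.2837) = 0.779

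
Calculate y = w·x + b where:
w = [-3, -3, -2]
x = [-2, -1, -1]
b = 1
y = 12

y = (-3)(-2) + (-3)(-1) + (-2)(-1) + 1 = 12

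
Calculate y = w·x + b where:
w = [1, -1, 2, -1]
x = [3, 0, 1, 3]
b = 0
y = 2

y = (1)(3) + (-1)(0) + (2)(1) + (-1)(3) + 0 = 2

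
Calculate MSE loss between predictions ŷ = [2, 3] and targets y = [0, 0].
MSE = 6.5

MSE = (1/2)((2-0)² + (3-0)²) = (1/2)(4 + 9) = 6.5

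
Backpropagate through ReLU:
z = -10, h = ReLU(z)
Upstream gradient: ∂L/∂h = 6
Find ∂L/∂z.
∂L/∂z = 0

h = ReLU(-10) = 0
Since z < 0: ∂h/∂z = 0
∂L/∂z = ∂L/∂h · ∂h/∂z = 6 × 0 = 0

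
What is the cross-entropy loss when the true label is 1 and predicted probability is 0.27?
L = 1.309

L = -1·log(0.27) - 0·log(0.73) = -log(0.27) = 1.309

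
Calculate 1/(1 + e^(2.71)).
0.06239

sigmoid(-2.71) = 1/(1 + e^(2.71)) = 1/(1 + 15.03) = 0.06239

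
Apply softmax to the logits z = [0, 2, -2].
p = [0.1173, 0.8668, 0.0159]

exp(z) = [1, 7.389, 0.1353]
Sum = 8.524
p = [0.1173, 0.8668, 0.0159]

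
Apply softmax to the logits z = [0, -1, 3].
p = [0.0466, 0.0171, 0.9362]

exp(z) = [1, 0.3679, 20.09]
Sum = 21.45
p = [0.0466, 0.0171, 0.9362]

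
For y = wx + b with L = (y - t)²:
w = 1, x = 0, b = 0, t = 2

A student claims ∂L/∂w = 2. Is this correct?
Incorrect

y = (1)(0) + 0 = 0
∂L/∂y = 2(y - t) = 2(0 - 2) = -4
∂y/∂w = x = 0
∂L/∂w = -4 × 0 = 0

Claimed value: 2
Incorrect: The correct gradient is 0.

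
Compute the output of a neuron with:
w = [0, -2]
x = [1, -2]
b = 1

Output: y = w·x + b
y = 5

y = (0)(1) + (-2)(-2) + 1 = 5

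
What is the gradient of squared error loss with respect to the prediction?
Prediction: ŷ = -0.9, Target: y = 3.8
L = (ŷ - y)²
∂L/∂ŷ = -9.4

∂L/∂ŷ = 2(ŷ - y) = 2(-0.9 - 3.8) = 2(-4.7) = -9.4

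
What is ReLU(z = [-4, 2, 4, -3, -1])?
h = [0, 2, 4, 0, 0]

ReLU applied element-wise: max(0,-4)=0, max(0,2)=2, max(0,4)=4, max(0,-3)=0, max(0,-1)=0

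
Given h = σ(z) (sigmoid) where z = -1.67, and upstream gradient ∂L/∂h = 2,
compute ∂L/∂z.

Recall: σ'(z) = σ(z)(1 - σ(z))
∂L/∂z = 0.2667

σ(-1.67) = 0.1584
σ'(-1.67) = σ(-1.67)(1 - σ(-1.67)) = 0.1584 × 0.8416 = 0.1333
∂L/∂z = ∂L/∂h · σ'(z) = 2 × 0.1333 = 0.2667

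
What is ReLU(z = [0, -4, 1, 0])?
h = [0, 0, 1, 0]

ReLU applied element-wise: max(0,0)=0, max(0,-4)=0, max(0,1)=1, max(0,0)=0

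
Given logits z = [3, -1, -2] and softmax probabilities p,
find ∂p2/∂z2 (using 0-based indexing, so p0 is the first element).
∂p2/∂z2 = 0.00653

p = softmax(z) = [0.9756, 0.01787, 0.006573]
p2 = 0.006573

∂p2/∂z2 = p2(1 - p2) = 0.006573 × (1 - 0.006573) = 0.00653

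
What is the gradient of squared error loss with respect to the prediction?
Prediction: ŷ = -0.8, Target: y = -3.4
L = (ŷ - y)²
∂L/∂ŷ = 5.2

∂L/∂ŷ = 2(ŷ - y) = 2(-0.8 - -3.4) = 2(2.6) = 5.2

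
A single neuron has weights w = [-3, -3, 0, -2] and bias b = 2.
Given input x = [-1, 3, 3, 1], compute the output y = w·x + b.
y = -6

y = (-3)(-1) + (-3)(3) + (0)(3) + (-2)(1) + 2 = -6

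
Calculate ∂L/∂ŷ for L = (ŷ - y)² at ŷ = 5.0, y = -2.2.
∂L/∂ŷ = 14.4

∂L/∂ŷ = 2(ŷ - y) = 2(5.0 - -2.2) = 2(7.2) = 14.4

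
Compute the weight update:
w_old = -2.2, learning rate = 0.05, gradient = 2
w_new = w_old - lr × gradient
w_new = -2.3

w_new = w - η·∂L/∂w = -2.2 - 0.05×(2) = -2.2 - (0.1) = -2.3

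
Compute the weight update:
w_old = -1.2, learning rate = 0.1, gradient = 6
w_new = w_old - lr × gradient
w_new = -1.8

w_new = w - η·∂L/∂w = -1.2 - 0.1×(6) = -1.2 - (0.6) = -1.8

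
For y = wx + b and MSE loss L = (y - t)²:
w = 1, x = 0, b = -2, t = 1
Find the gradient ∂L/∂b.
∂L/∂b = -6

y = wx + b = (1)(0) + -2 = -2
∂L/∂y = 2(y - t) = 2(-2 - 1) = -6
∂y/∂b = 1
∂L/∂b = ∂L/∂y · ∂y/∂b = -6 × 1 = -6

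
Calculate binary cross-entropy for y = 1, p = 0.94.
L = 0.06188

L = -1·log(0.94) - 0·log(0.06) = -log(0.94) = 0.06188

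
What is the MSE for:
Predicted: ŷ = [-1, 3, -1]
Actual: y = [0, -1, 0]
MSE = 6

MSE = (1/3)((-1-0)² + (3--1)² + (-1-0)²) = (1/3)(1 + 16 + 1) = 6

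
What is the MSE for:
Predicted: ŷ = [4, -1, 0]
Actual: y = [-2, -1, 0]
MSE = 12

MSE = (1/3)((4--2)² + (-1--1)² + (0-0)²) = (1/3)(36 + 0 + 0) = 12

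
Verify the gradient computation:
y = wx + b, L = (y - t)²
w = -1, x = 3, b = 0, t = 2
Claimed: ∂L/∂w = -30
Correct

y = (-1)(3) + 0 = -3
∂L/∂y = 2(y - t) = 2(-3 - 2) = -10
∂y/∂w = x = 3
∂L/∂w = -10 × 3 = -30

Claimed value: -30
Correct: The correct gradient is -30.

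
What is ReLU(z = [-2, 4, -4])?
h = [0, 4, 0]

ReLU applied element-wise: max(0,-2)=0, max(0,4)=4, max(0,-4)=0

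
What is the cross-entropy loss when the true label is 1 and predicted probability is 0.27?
L = 1.309

L = -1·log(0.27) - 0·log(0.73) = -log(0.27) = 1.309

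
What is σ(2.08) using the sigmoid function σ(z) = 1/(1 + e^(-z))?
0.8889

sigmoid(2.08) = 1/(1 + e^(-2.08)) = 1/(1 + 0.1249) = 0.8889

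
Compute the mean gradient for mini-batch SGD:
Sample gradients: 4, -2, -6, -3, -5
Average gradient = -2.4

Average = (1/5)(4 + -2 + -6 + -3 + -5) = -12/5 = -2.4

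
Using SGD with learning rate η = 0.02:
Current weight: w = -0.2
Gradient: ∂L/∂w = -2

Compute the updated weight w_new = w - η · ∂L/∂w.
w_new = -0.16

w_new = w - η·∂L/∂w = -0.2 - 0.02×(-2) = -0.2 - (-0.04) = -0.16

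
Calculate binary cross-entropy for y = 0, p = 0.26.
L = 0.3011

L = -0·log(0.26) - 1·log(0.74) = -log(0.74) = 0.3011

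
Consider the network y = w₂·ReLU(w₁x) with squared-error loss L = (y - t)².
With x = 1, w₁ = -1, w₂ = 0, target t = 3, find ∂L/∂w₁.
∂L/∂w₁ = 0

Forward pass:
z = w₁x = -1×1 = -1
h = ReLU(-1) = 0
y = w₂h = 0×0 = 0

Backward pass:
∂L/∂y = 2(y - t) = 2(0 - 3) = -6
∂y/∂h = w₂ = 0
∂h/∂z = 0 (ReLU derivative)
∂z/∂w₁ = x = 1

∂L/∂w₁ = -6 × 0 × 0 × 1 = 0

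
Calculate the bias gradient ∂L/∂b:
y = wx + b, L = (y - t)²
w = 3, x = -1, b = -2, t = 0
∂L/∂b = -10

y = wx + b = (3)(-1) + -2 = -5
∂L/∂y = 2(y - t) = 2(-5 - 0) = -10
∂y/∂b = 1
∂L/∂b = ∂L/∂y · ∂y/∂b = -10 × 1 = -10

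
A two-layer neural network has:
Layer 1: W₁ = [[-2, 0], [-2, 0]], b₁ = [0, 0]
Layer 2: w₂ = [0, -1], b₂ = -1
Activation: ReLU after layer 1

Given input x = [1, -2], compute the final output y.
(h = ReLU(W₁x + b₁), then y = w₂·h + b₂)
y = -1

Layer 1 pre-activation: z₁ = [-2, -2]
After ReLU: h = [0, 0]
Layer 2 output: y = 0×0 + -1×0 + -1 = -1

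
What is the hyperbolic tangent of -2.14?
-0.9727

tanh(-2.14) = (e^(-2.14) - e^(2.14))/(e^(-2.14) + e^(2.14)) = -0.9727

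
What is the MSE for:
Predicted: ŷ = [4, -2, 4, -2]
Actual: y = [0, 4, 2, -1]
MSE = 14.25

MSE = (1/4)((4-0)² + (-2-4)² + (4-2)² + (-2--1)²) = (1/4)(16 + 36 + 4 + 1) = 14.25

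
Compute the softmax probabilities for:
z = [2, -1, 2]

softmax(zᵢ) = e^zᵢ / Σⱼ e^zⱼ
p = [0.4879, 0.0243, 0.4879]

exp(z) = [7.389, 0.3679, 7.389]
Sum = 15.15
p = [0.4879, 0.0243, 0.4879]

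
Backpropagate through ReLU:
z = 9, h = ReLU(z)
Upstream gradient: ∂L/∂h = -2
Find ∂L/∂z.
∂L/∂z = -2

h = ReLU(9) = 9
Since z > 0: ∂h/∂z = 1
∂L/∂z = ∂L/∂h · ∂h/∂z = -2 × 1 = -2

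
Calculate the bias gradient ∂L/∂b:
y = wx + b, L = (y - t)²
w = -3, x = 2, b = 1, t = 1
∂L/∂b = -12

y = wx + b = (-3)(2) + 1 = -5
∂L/∂y = 2(y - t) = 2(-5 - 1) = -12
∂y/∂b = 1
∂L/∂b = ∂L/∂y · ∂y/∂b = -12 × 1 = -12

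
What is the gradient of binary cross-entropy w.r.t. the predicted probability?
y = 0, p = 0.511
∂L/∂p = 2.045

∂L/∂p = -y/p + (1-y)/(1-p) = 0 + 1/0.489 = 2.045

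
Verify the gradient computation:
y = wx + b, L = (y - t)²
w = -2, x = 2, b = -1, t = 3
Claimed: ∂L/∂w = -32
Correct

y = (-2)(2) + -1 = -5
∂L/∂y = 2(y - t) = 2(-5 - 3) = -16
∂y/∂w = x = 2
∂L/∂w = -16 × 2 = -32

Claimed value: -32
Correct: The correct gradient is -32.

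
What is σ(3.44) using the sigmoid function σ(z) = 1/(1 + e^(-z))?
0.9689

sigmoid(3.44) = 1/(1 + e^(-3.44)) = 1/(1 + 0.03206) = 0.9689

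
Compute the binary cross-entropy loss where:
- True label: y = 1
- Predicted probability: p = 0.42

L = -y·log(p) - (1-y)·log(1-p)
L = 0.8675

L = -1·log(0.42) - 0·log(0.58) = -log(0.42) = 0.8675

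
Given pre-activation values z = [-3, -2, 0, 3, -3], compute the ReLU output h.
h = [0, 0, 0, 3, 0]

ReLU applied element-wise: max(0,-3)=0, max(0,-2)=0, max(0,0)=0, max(0,3)=3, max(0,-3)=0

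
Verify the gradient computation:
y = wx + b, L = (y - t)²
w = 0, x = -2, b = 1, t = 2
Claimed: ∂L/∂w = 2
Incorrect

y = (0)(-2) + 1 = 1
∂L/∂y = 2(y - t) = 2(1 - 2) = -2
∂y/∂w = x = -2
∂L/∂w = -2 × -2 = 4

Claimed value: 2
Incorrect: The correct gradient is 4.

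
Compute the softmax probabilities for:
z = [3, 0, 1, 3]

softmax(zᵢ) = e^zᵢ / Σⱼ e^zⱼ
p = [0.4576, 0.0228, 0.0619, 0.4576]

exp(z) = [20.09, 1, 2.718, 20.09]
Sum = 43.89
p = [0.4576, 0.0228, 0.0619, 0.4576]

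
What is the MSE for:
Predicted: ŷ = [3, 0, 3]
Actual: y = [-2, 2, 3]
MSE = 9.667

MSE = (1/3)((3--2)² + (0-2)² + (3-3)²) = (1/3)(25 + 4 + 0) = 9.667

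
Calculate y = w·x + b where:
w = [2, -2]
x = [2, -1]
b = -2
y = 4

y = (2)(2) + (-2)(-1) + -2 = 4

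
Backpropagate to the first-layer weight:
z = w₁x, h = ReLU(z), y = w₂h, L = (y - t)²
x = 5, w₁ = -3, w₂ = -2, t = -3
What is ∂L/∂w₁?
∂L/∂w₁ = 0

Forward pass:
z = w₁x = -3×5 = -15
h = ReLU(-15) = 0
y = w₂h = -2×0 = 0

Backward pass:
∂L/∂y = 2(y - t) = 2(0 - -3) = 6
∂y/∂h = w₂ = -2
∂h/∂z = 0 (ReLU derivative)
∂z/∂w₁ = x = 5

∂L/∂w₁ = 6 × -2 × 0 × 5 = 0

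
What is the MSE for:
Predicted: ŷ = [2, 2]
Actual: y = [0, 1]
MSE = 2.5

MSE = (1/2)((2-0)² + (2-1)²) = (1/2)(4 + 1) = 2.5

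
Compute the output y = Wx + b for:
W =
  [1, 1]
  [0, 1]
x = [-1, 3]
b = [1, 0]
y = [3, 3]

Wx = [1×-1 + 1×3, 0×-1 + 1×3]
   = [2, 3]
y = Wx + b = [2 + 1, 3 + 0] = [3, 3]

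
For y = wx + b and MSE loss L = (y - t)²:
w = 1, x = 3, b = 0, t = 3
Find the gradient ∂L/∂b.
∂L/∂b = 0

y = wx + b = (1)(3) + 0 = 3
∂L/∂y = 2(y - t) = 2(3 - 3) = 0
∂y/∂b = 1
∂L/∂b = ∂L/∂y · ∂y/∂b = 0 × 1 = 0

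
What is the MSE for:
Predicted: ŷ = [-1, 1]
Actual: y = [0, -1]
MSE = 2.5

MSE = (1/2)((-1-0)² + (1--1)²) = (1/2)(1 + 4) = 2.5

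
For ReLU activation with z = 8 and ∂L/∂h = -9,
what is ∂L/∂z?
∂L/∂z = -9

h = ReLU(8) = 8
Since z > 0: ∂h/∂z = 1
∂L/∂z = ∂L/∂h · ∂h/∂z = -9 × 1 = -9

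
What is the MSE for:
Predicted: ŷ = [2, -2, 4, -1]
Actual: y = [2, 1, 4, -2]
MSE = 2.5

MSE = (1/4)((2-2)² + (-2-1)² + (4-4)² + (-1--2)²) = (1/4)(0 + 9 + 0 + 1) = 2.5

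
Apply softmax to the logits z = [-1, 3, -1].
p = [0.0177, 0.9647, 0.0177]

exp(z) = [0.3679, 20.09, 0.3679]
Sum = 20.82
p = [0.0177, 0.9647, 0.0177]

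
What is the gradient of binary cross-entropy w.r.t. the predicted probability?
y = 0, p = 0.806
∂L/∂p = 5.155

∂L/∂p = -y/p + (1-y)/(1-p) = 0 + 1/0.194 = 5.155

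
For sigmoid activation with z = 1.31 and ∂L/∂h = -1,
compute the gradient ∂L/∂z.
∂L/∂z = -0.1673

σ(1.31) = 0.7875
σ'(1.31) = σ(1.31)(1 - σ(1.31)) = 0.7875 × 0.2125 = 0.1673
∂L/∂z = ∂L/∂h · σ'(z) = -1 × 0.1673 = -0.1673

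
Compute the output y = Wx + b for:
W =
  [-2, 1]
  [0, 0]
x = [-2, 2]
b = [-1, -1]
y = [5, -1]

Wx = [-2×-2 + 1×2, 0×-2 + 0×2]
   = [6, 0]
y = Wx + b = [6 + -1, 0 + -1] = [5, -1]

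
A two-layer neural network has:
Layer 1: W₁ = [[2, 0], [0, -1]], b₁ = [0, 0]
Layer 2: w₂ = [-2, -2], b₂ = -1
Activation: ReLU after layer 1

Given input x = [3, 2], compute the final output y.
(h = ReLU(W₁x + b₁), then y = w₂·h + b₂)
y = -13

Layer 1 pre-activation: z₁ = [6, -2]
After ReLU: h = [6, 0]
Layer 2 output: y = -2×6 + -2×0 + -1 = -13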